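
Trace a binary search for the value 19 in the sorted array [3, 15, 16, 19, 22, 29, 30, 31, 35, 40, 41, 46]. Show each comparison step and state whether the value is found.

Binary search for 19 in [3, 15, 16, 19, 22, 29, 30, 31, 35, 40, 41, 46]:

lo=0, hi=11, mid=5, arr[mid]=29 -> 29 > 19, search left half
lo=0, hi=4, mid=2, arr[mid]=16 -> 16 < 19, search right half
lo=3, hi=4, mid=3, arr[mid]=19 -> Found target at index 3!

Binary search finds 19 at index 3 after 3 comparisons. The search repeatedly halves the search space by comparing with the middle element.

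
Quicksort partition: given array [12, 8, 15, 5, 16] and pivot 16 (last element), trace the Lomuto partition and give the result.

Lomuto partition with pivot = 16:

Initial array: [12, 8, 15, 5, 16]

arr[0]=12 <= 16: swap with position 0, array becomes [12, 8, 15, 5, 16]
arr[1]=8 <= 16: swap with position 1, array becomes [12, 8, 15, 5, 16]
arr[2]=15 <= 16: swap with position 2, array becomes [12, 8, 15, 5, 16]
arr[3]=5 <= 16: swap with position 3, array becomes [12, 8, 15, 5, 16]

Place pivot at position 4: [12, 8, 15, 5, 16]
Pivot position: 4

After partitioning with pivot 16, the array becomes [12, 8, 15, 5, 16]. The pivot is placed at index 4. All elements to the left of the pivot are <= 16, and all elements to the right are > 16.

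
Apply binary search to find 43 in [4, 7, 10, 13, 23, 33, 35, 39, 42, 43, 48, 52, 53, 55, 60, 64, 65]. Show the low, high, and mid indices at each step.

Binary search for 43 in [4, 7, 10, 13, 23, 33, 35, 39, 42, 43, 48, 52, 53, 55, 60, 64, 65]:

lo=0, hi=16, mid=8, arr[mid]=42 -> 42 < 43, search right half
lo=9, hi=16, mid=12, arr[mid]=53 -> 53 > 43, search left half
lo=9, hi=11, mid=10, arr[mid]=48 -> 48 > 43, search left half
lo=9, hi=9, mid=9, arr[mid]=43 -> Found target at index 9!

Binary search finds 43 at index 9 after 4 comparisons. The search repeatedly halves the search space by comparing with the middle element.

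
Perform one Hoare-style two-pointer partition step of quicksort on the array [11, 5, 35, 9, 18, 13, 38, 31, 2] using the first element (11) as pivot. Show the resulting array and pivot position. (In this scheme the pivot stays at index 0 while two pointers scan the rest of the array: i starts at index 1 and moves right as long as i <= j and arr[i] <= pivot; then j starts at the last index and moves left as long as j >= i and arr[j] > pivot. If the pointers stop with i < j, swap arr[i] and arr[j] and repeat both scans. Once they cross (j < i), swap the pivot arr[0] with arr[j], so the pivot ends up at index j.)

Hoare-style two-pointer partition with pivot = 11:

Initial array: [11, 5, 35, 9, 18, 13, 38, 31, 2]

Pointers start at i = 1, j = 8.
i stops at index 2 (arr[2]=35 > 11), j stops at index 8 (arr[8]=2 <= 11): swap arr[2] and arr[8], array becomes [11, 5, 2, 9, 18, 13, 38, 31, 35]
i ends at 4, j ends at 3: the pointers have crossed (j < i), so scanning stops.

Swap pivot arr[0] with arr[3] to place pivot at position 3: [9, 5, 2, 11, 18, 13, 38, 31, 35]
Pivot position: 3

After partitioning with pivot 11, the array becomes [9, 5, 2, 11, 18, 13, 38, 31, 35]. The pivot is placed at index 3. All elements to the left of the pivot are <= 11, and all elements to the right are > 11.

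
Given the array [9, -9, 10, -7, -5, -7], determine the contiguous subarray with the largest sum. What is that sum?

Using Kadane's algorithm on [9, -9, 10, -7, -5, -7]:

Scanning through the array:
Position 1 (value -9): max_ending_here = 0, max_so_far = 9
Position 2 (value 10): max_ending_here = 10, max_so_far = 10
Position 3 (value -7): max_ending_here = 3, max_so_far = 10
Position 4 (value -5): max_ending_here = -2, max_so_far = 10
Position 5 (value -7): max_ending_here = -7, max_so_far = 10

Maximum subarray: [9, -9, 10]
Maximum sum: 10

The maximum subarray is [9, -9, 10] with sum 10. This subarray runs from index 0 to index 2.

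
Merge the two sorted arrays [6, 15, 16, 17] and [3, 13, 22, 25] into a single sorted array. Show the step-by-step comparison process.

Merging process:

Compare 6 vs 3: take 3 from right. Merged: [3]
Compare 6 vs 13: take 6 from left. Merged: [3, 6]
Compare 15 vs 13: take 13 from right. Merged: [3, 6, 13]
Compare 15 vs 22: take 15 from left. Merged: [3, 6, 13, 15]
Compare 16 vs 22: take 16 from left. Merged: [3, 6, 13, 15, 16]
Compare 17 vs 22: take 17 from left. Merged: [3, 6, 13, 15, 16, 17]
Append remaining from right: [22, 25]. Merged: [3, 6, 13, 15, 16, 17, 22, 25]

Final merged array: [3, 6, 13, 15, 16, 17, 22, 25]
Total comparisons: 6

The merged array is [3, 6, 13, 15, 16, 17, 22, 25], requiring 6 comparisons. The merge step runs in O(n) time where n is the total number of elements.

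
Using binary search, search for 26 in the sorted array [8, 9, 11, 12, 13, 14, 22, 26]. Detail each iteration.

Binary search for 26 in [8, 9, 11, 12, 13, 14, 22, 26]:

lo=0, hi=7, mid=3, arr[mid]=12 -> 12 < 26, search right half
lo=4, hi=7, mid=5, arr[mid]=14 -> 14 < 26, search right half
lo=6, hi=7, mid=6, arr[mid]=22 -> 22 < 26, search right half
lo=7, hi=7, mid=7, arr[mid]=26 -> Found target at index 7!

Binary search finds 26 at index 7 after 4 comparisons. The search repeatedly halves the search space by comparing with the middle element.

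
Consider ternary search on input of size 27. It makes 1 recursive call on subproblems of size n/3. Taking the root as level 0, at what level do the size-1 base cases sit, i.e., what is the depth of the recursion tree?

For divide and conquer with division factor 3:

Problem sizes at each level:
Level 0: 27
Level 1: 9
Level 2: 3
Level 3: 1

The root is level 0 and the size-1 base case is level 3 (the tree spans levels 0 through 3, i.e. 4 levels counting the root), so the depth is the number of divisions: log_3(27) = 3

The recursion tree depth is log_3(27) = 3. At each level, the problem size is divided by 3, so it takes 3 divisions to reduce to a base case of size 1. The algorithm makes 1 recursive call at each level.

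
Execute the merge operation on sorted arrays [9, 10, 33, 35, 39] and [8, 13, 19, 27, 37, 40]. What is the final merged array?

Merging process:

Compare 9 vs 8: take 8 from right. Merged: [8]
Compare 9 vs 13: take 9 from left. Merged: [8, 9]
Compare 10 vs 13: take 10 from left. Merged: [8, 9, 10]
Compare 33 vs 13: take 13 from right. Merged: [8, 9, 10, 13]
Compare 33 vs 19: take 19 from right. Merged: [8, 9, 10, 13, 19]
Compare 33 vs 27: take 27 from right. Merged: [8, 9, 10, 13, 19, 27]
Compare 33 vs 37: take 33 from left. Merged: [8, 9, 10, 13, 19, 27, 33]
Compare 35 vs 37: take 35 from left. Merged: [8, 9, 10, 13, 19, 27, 33, 35]
Compare 39 vs 37: take 37 from right. Merged: [8, 9, 10, 13, 19, 27, 33, 35, 37]
Compare 39 vs 40: take 39 from left. Merged: [8, 9, 10, 13, 19, 27, 33, 35, 37, 39]
Append remaining from right: [40]. Merged: [8, 9, 10, 13, 19, 27, 33, 35, 37, 39, 40]

Final merged array: [8, 9, 10, 13, 19, 27, 33, 35, 37, 39, 40]
Total comparisons: 10

The merged array is [8, 9, 10, 13, 19, 27, 33, 35, 37, 39, 40], requiring 10 comparisons. The merge step runs in O(n) time where n is the total number of elements.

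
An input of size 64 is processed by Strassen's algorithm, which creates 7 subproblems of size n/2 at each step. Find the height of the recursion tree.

For divide and conquer with division factor 2:

Problem sizes at each level:
Level 0: 64
Level 1: 32
Level 2: 16
Level 3: 8
Level 4: 4
Level 5: 2
Level 6: 1

The root is level 0 and the size-1 base case is level 6 (the tree spans levels 0 through 6, i.e. 7 levels counting the root), so the depth is the number of divisions: log_2(64) = 6

The recursion tree depth is log_2(64) = 6. At each level, the problem size is divided by 2, so it takes 6 divisions to reduce to a base case of size 1. The algorithm makes 7 recursive calls at each level.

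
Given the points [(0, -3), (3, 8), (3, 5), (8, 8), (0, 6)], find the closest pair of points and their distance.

Computing all pairwise distances among 5 points:

d((0, -3), (3, 8)) = 11.4018
d((0, -3), (3, 5)) = 8.544
d((0, -3), (8, 8)) = 13.6015
d((0, -3), (0, 6)) = 9.0
d((3, 8), (3, 5)) = 3.0 <-- minimum
d((3, 8), (8, 8)) = 5.0
d((3, 8), (0, 6)) = 3.6056
d((3, 5), (8, 8)) = 5.831
d((3, 5), (0, 6)) = 3.1623
d((8, 8), (0, 6)) = 8.2462

Closest pair: (3, 8) and (3, 5) with distance 3.0

The closest pair is (3, 8) and (3, 5) with Euclidean distance 3.0. For 5 points, brute-force pairwise comparison is shown above. For large n, the divide-and-conquer algorithm (sort by x, recurse on halves, check the dividing strip) achieves O(n log n).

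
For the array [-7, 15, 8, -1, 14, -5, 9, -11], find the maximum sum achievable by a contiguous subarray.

Using Kadane's algorithm on [-7, 15, 8, -1, 14, -5, 9, -11]:

Scanning through the array:
Position 1 (value 15): max_ending_here = 15, max_so_far = 15
Position 2 (value 8): max_ending_here = 23, max_so_far = 23
Position 3 (value -1): max_ending_here = 22, max_so_far = 23
Position 4 (value 14): max_ending_here = 36, max_so_far = 36
Position 5 (value -5): max_ending_here = 31, max_so_far = 36
Position 6 (value 9): max_ending_here = 40, max_so_far = 40
Position 7 (value -11): max_ending_here = 29, max_so_far = 40

Maximum subarray: [15, 8, -1, 14, -5, 9]
Maximum sum: 40

The maximum subarray is [15, 8, -1, 14, -5, 9] with sum 40. This subarray runs from index 1 to index 6.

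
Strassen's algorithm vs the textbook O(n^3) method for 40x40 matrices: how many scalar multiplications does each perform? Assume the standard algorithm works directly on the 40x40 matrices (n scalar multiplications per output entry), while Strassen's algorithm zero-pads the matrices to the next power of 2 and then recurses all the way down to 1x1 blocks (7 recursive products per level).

Matrix multiplication for 40x40 matrices:

Strassen's algorithm requires power-of-2 dimensions. Pad 40x40 to 64x64 (next power of 2).

Standard algorithm: 40^3 = 64000 multiplications
Strassen's algorithm: 7^(log2(64)) = 7^6 = 117649 multiplications
Difference: 64000 - 117649 = -53649 (Strassen uses MORE here due to padding overhead — for small or just-over-power-of-2 n, padding can outweigh the per-level savings)

Standard: 64000 multiplications (40^3). Strassen: 117649 multiplications (7^6, after padding to 64x64). Strassen reduces 8 recursive multiplications to 7 at each level.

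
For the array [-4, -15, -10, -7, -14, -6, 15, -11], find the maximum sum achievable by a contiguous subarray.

Using Kadane's algorithm on [-4, -15, -10, -7, -14, -6, 15, -11]:

Scanning through the array:
Position 1 (value -15): max_ending_here = -15, max_so_far = -4
Position 2 (value -10): max_ending_here = -10, max_so_far = -4
Position 3 (value -7): max_ending_here = -7, max_so_far = -4
Position 4 (value -14): max_ending_here = -14, max_so_far = -4
Position 5 (value -6): max_ending_here = -6, max_so_far = -4
Position 6 (value 15): max_ending_here = 15, max_so_far = 15
Position 7 (value -11): max_ending_here = 4, max_so_far = 15

Maximum subarray: [15]
Maximum sum: 15

The maximum subarray is [15] with sum 15. This subarray runs from index 6 to index 6.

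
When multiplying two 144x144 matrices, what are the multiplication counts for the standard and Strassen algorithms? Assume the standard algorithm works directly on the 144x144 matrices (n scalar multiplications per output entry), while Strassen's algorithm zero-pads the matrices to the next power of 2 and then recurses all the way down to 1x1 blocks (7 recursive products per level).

Matrix multiplication for 144x144 matrices:

Strassen's algorithm requires power-of-2 dimensions. Pad 144x144 to 256x256 (next power of 2).

Standard algorithm: 144^3 = 2985984 multiplications
Strassen's algorithm: 7^(log2(256)) = 7^8 = 5764801 multiplications
Difference: 2985984 - 5764801 = -2778817 (Strassen uses MORE here due to padding overhead — for small or just-over-power-of-2 n, padding can outweigh the per-level savings)

Standard: 2985984 multiplications (144^3). Strassen: 5764801 multiplications (7^8, after padding to 256x256). Strassen reduces 8 recursive multiplications to 7 at each level.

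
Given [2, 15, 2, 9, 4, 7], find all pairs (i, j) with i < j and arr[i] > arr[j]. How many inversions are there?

Finding inversions in [2, 15, 2, 9, 4, 7]:

(1, 2): arr[1]=15 > arr[2]=2
(1, 3): arr[1]=15 > arr[3]=9
(1, 4): arr[1]=15 > arr[4]=4
(1, 5): arr[1]=15 > arr[5]=7
(3, 4): arr[3]=9 > arr[4]=4
(3, 5): arr[3]=9 > arr[5]=7

Total inversions: 6

The array has 6 inversion(s): (1,2), (1,3), (1,4), (1,5), (3,4), (3,5). Each pair (i,j) satisfies i < j and arr[i] > arr[j].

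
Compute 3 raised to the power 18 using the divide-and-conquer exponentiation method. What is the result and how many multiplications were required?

Computing 3^18 by squaring (build up from 3^1; each line after the first costs one multiplication):

3^1 = 3
3^2 = (3^1)^2 = 3^2 = 9
3^4 = (3^2)^2 = 9^2 = 81
3^8 = (3^4)^2 = 81^2 = 6561
3^9 = 3 * 3^8 = 3 * 6561 = 19683
3^18 = (3^9)^2 = 19683^2 = 387420489

Result: 387420489
Multiplications needed: 5 (5 lines after 3^1)

3^18 = 387420489. Using exponentiation by squaring, this requires 5 multiplications. The key idea: if the exponent is even, square the half-power; if odd, multiply by the base once.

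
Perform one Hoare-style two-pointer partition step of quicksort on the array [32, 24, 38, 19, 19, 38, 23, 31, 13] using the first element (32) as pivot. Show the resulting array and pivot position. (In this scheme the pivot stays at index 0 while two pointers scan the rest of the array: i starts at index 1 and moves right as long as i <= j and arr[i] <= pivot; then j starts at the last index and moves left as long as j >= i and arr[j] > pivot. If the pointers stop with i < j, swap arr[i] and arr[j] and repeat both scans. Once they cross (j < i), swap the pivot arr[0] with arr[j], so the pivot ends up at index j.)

Hoare-style two-pointer partition with pivot = 32:

Initial array: [32, 24, 38, 19, 19, 38, 23, 31, 13]

Pointers start at i = 1, j = 8.
i stops at index 2 (arr[2]=38 > 32), j stops at index 8 (arr[8]=13 <= 32): swap arr[2] and arr[8], array becomes [32, 24, 13, 19, 19, 38, 23, 31, 38]
i stops at index 5 (arr[5]=38 > 32), j stops at index 7 (arr[7]=31 <= 32): swap arr[5] and arr[7], array becomes [32, 24, 13, 19, 19, 31, 23, 38, 38]
i ends at 7, j ends at 6: the pointers have crossed (j < i), so scanning stops.

Swap pivot arr[0] with arr[6] to place pivot at position 6: [23, 24, 13, 19, 19, 31, 32, 38, 38]
Pivot position: 6

After partitioning with pivot 32, the array becomes [23, 24, 13, 19, 19, 31, 32, 38, 38]. The pivot is placed at index 6. All elements to the left of the pivot are <= 32, and all elements to the right are > 32.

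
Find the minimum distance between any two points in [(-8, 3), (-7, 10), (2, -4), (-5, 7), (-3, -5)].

Computing all pairwise distances among 5 points:

d((-8, 3), (-7, 10)) = 7.0711
d((-8, 3), (2, -4)) = 12.2066
d((-8, 3), (-5, 7)) = 5.0
d((-8, 3), (-3, -5)) = 9.434
d((-7, 10), (2, -4)) = 16.6433
d((-7, 10), (-5, 7)) = 3.6056 <-- minimum
d((-7, 10), (-3, -5)) = 15.5242
d((2, -4), (-5, 7)) = 13.0384
d((2, -4), (-3, -5)) = 5.099
d((-5, 7), (-3, -5)) = 12.1655

Closest pair: (-7, 10) and (-5, 7) with distance 3.6056

The closest pair is (-7, 10) and (-5, 7) with Euclidean distance 3.6056. For 5 points, brute-force pairwise comparison is shown above. For large n, the divide-and-conquer algorithm (sort by x, recurse on halves, check the dividing strip) achieves O(n log n).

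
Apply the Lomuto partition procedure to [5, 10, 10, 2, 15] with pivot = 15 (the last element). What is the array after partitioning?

Lomuto partition with pivot = 15:

Initial array: [5, 10, 10, 2, 15]

arr[0]=5 <= 15: swap with position 0, array becomes [5, 10, 10, 2, 15]
arr[1]=10 <= 15: swap with position 1, array becomes [5, 10, 10, 2, 15]
arr[2]=10 <= 15: swap with position 2, array becomes [5, 10, 10, 2, 15]
arr[3]=2 <= 15: swap with position 3, array becomes [5, 10, 10, 2, 15]

Place pivot at position 4: [5, 10, 10, 2, 15]
Pivot position: 4

After partitioning with pivot 15, the array becomes [5, 10, 10, 2, 15]. The pivot is placed at index 4. All elements to the left of the pivot are <= 15, and all elements to the right are > 15.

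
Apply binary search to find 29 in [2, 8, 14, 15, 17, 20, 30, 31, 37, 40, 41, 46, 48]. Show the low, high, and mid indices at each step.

Binary search for 29 in [2, 8, 14, 15, 17, 20, 30, 31, 37, 40, 41, 46, 48]:

lo=0, hi=12, mid=6, arr[mid]=30 -> 30 > 29, search left half
lo=0, hi=5, mid=2, arr[mid]=14 -> 14 < 29, search right half
lo=3, hi=5, mid=4, arr[mid]=17 -> 17 < 29, search right half
lo=5, hi=5, mid=5, arr[mid]=20 -> 20 < 29, search right half
lo=6 > hi=5, target 29 not found

Binary search determines that 29 is not in the array after 4 comparisons. The search space was exhausted without finding the target.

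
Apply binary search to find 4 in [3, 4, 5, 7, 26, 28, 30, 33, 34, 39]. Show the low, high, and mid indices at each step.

Binary search for 4 in [3, 4, 5, 7, 26, 28, 30, 33, 34, 39]:

lo=0, hi=9, mid=4, arr[mid]=26 -> 26 > 4, search left half
lo=0, hi=3, mid=1, arr[mid]=4 -> Found target at index 1!

Binary search finds 4 at index 1 after 2 comparisons. The search repeatedly halves the search space by comparing with the middle element.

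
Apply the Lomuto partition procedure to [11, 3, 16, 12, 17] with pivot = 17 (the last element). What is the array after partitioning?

Lomuto partition with pivot = 17:

Initial array: [11, 3, 16, 12, 17]

arr[0]=11 <= 17: swap with position 0, array becomes [11, 3, 16, 12, 17]
arr[1]=3 <= 17: swap with position 1, array becomes [11, 3, 16, 12, 17]
arr[2]=16 <= 17: swap with position 2, array becomes [11, 3, 16, 12, 17]
arr[3]=12 <= 17: swap with position 3, array becomes [11, 3, 16, 12, 17]

Place pivot at position 4: [11, 3, 16, 12, 17]
Pivot position: 4

After partitioning with pivot 17, the array becomes [11, 3, 16, 12, 17]. The pivot is placed at index 4. All elements to the left of the pivot are <= 17, and all elements to the right are > 17.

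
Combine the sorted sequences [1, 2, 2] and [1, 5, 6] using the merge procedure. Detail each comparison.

Merging process:

Compare 1 vs 1: take 1 from left. Merged: [1]
Compare 2 vs 1: take 1 from right. Merged: [1, 1]
Compare 2 vs 5: take 2 from left. Merged: [1, 1, 2]
Compare 2 vs 5: take 2 from left. Merged: [1, 1, 2, 2]
Append remaining from right: [5, 6]. Merged: [1, 1, 2, 2, 5, 6]

Final merged array: [1, 1, 2, 2, 5, 6]
Total comparisons: 4

The merged array is [1, 1, 2, 2, 5, 6], requiring 4 comparisons. The merge step runs in O(n) time where n is the total number of elements.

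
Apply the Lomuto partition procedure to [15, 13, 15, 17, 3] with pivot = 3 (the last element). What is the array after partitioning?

Lomuto partition with pivot = 3:

Initial array: [15, 13, 15, 17, 3]

arr[0]=15 > 3: no swap
arr[1]=13 > 3: no swap
arr[2]=15 > 3: no swap
arr[3]=17 > 3: no swap

Place pivot at position 0: [3, 13, 15, 17, 15]
Pivot position: 0

After partitioning with pivot 3, the array becomes [3, 13, 15, 17, 15]. The pivot is placed at index 0. All elements to the left of the pivot are <= 3, and all elements to the right are > 3.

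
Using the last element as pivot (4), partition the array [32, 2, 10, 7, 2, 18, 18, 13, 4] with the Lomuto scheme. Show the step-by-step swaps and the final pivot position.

Lomuto partition with pivot = 4:

Initial array: [32, 2, 10, 7, 2, 18, 18, 13, 4]

arr[0]=32 > 4: no swap
arr[1]=2 <= 4: swap with position 0, array becomes [2, 32, 10, 7, 2, 18, 18, 13, 4]
arr[2]=10 > 4: no swap
arr[3]=7 > 4: no swap
arr[4]=2 <= 4: swap with position 1, array becomes [2, 2, 10, 7, 32, 18, 18, 13, 4]
arr[5]=18 > 4: no swap
arr[6]=18 > 4: no swap
arr[7]=13 > 4: no swap

Place pivot at position 2: [2, 2, 4, 7, 32, 18, 18, 13, 10]
Pivot position: 2

After partitioning with pivot 4, the array becomes [2, 2, 4, 7, 32, 18, 18, 13, 10]. The pivot is placed at index 2. All elements to the left of the pivot are <= 4, and all elements to the right are > 4.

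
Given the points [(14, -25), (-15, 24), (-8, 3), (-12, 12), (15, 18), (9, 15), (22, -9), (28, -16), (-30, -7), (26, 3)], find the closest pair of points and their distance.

Computing all pairwise distances among 10 points:

d((14, -25), (-15, 24)) = 56.9386
d((14, -25), (-8, 3)) = 35.609
d((14, -25), (-12, 12)) = 45.2217
d((14, -25), (15, 18)) = 43.0116
d((14, -25), (9, 15)) = 40.3113
d((14, -25), (22, -9)) = 17.8885
d((14, -25), (28, -16)) = 16.6433
d((14, -25), (-30, -7)) = 47.5395
d((14, -25), (26, 3)) = 30.4631
d((-15, 24), (-8, 3)) = 22.1359
d((-15, 24), (-12, 12)) = 12.3693
d((-15, 24), (15, 18)) = 30.5941
d((-15, 24), (9, 15)) = 25.632
d((-15, 24), (22, -9)) = 49.5782
d((-15, 24), (28, -16)) = 58.7282
d((-15, 24), (-30, -7)) = 34.4384
d((-15, 24), (26, 3)) = 46.0652
d((-8, 3), (-12, 12)) = 9.8489
d((-8, 3), (15, 18)) = 27.4591
d((-8, 3), (9, 15)) = 20.8087
d((-8, 3), (22, -9)) = 32.311
d((-8, 3), (28, -16)) = 40.7063
d((-8, 3), (-30, -7)) = 24.1661
d((-8, 3), (26, 3)) = 34.0
d((-12, 12), (15, 18)) = 27.6586
d((-12, 12), (9, 15)) = 21.2132
d((-12, 12), (22, -9)) = 39.9625
d((-12, 12), (28, -16)) = 48.8262
d((-12, 12), (-30, -7)) = 26.1725
d((-12, 12), (26, 3)) = 39.0512
d((15, 18), (9, 15)) = 6.7082 <-- minimum
d((15, 18), (22, -9)) = 27.8927
d((15, 18), (28, -16)) = 36.4005
d((15, 18), (-30, -7)) = 51.4782
d((15, 18), (26, 3)) = 18.6011
d((9, 15), (22, -9)) = 27.2947
d((9, 15), (28, -16)) = 36.3593
d((9, 15), (-30, -7)) = 44.7772
d((9, 15), (26, 3)) = 20.8087
d((22, -9), (28, -16)) = 9.2195
d((22, -9), (-30, -7)) = 52.0384
d((22, -9), (26, 3)) = 12.6491
d((28, -16), (-30, -7)) = 58.6941
d((28, -16), (26, 3)) = 19.105
d((-30, -7), (26, 3)) = 56.8859

Closest pair: (15, 18) and (9, 15) with distance 6.7082

The closest pair is (15, 18) and (9, 15) with Euclidean distance 6.7082. For 10 points, brute-force pairwise comparison is shown above. For large n, the divide-and-conquer algorithm (sort by x, recurse on halves, check the dividing strip) achieves O(n log n).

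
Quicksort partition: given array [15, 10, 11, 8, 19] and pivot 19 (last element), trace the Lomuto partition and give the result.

Lomuto partition with pivot = 19:

Initial array: [15, 10, 11, 8, 19]

arr[0]=15 <= 19: swap with position 0, array becomes [15, 10, 11, 8, 19]
arr[1]=10 <= 19: swap with position 1, array becomes [15, 10, 11, 8, 19]
arr[2]=11 <= 19: swap with position 2, array becomes [15, 10, 11, 8, 19]
arr[3]=8 <= 19: swap with position 3, array becomes [15, 10, 11, 8, 19]

Place pivot at position 4: [15, 10, 11, 8, 19]
Pivot position: 4

After partitioning with pivot 19, the array becomes [15, 10, 11, 8, 19]. The pivot is placed at index 4. All elements to the left of the pivot are <= 19, and all elements to the right are > 19.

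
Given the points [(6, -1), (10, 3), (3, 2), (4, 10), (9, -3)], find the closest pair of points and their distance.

Computing all pairwise distances among 5 points:

d((6, -1), (10, 3)) = 5.6569
d((6, -1), (3, 2)) = 4.2426
d((6, -1), (4, 10)) = 11.1803
d((6, -1), (9, -3)) = 3.6056 <-- minimum
d((10, 3), (3, 2)) = 7.0711
d((10, 3), (4, 10)) = 9.2195
d((10, 3), (9, -3)) = 6.0828
d((3, 2), (4, 10)) = 8.0623
d((3, 2), (9, -3)) = 7.8102
d((4, 10), (9, -3)) = 13.9284

Closest pair: (6, -1) and (9, -3) with distance 3.6056

The closest pair is (6, -1) and (9, -3) with Euclidean distance 3.6056. For 5 points, brute-force pairwise comparison is shown above. For large n, the divide-and-conquer algorithm (sort by x, recurse on halves, check the dividing strip) achieves O(n log n).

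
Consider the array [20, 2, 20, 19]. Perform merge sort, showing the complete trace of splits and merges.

Merge sort trace:

Split: [20, 2, 20, 19] -> [20, 2] and [20, 19]
  Split: [20, 2] -> [20] and [2]
  Merge: [20] + [2] -> [2, 20]
  Split: [20, 19] -> [20] and [19]
  Merge: [20] + [19] -> [19, 20]
Merge: [2, 20] + [19, 20] -> [2, 19, 20, 20]

Final sorted array: [2, 19, 20, 20]

The merge sort proceeds by recursively splitting the array and merging sorted halves.
After all merges, the sorted array is [2, 19, 20, 20].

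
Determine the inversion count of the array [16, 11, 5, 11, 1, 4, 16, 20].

Finding inversions in [16, 11, 5, 11, 1, 4, 16, 20]:

(0, 1): arr[0]=16 > arr[1]=11
(0, 2): arr[0]=16 > arr[2]=5
(0, 3): arr[0]=16 > arr[3]=11
(0, 4): arr[0]=16 > arr[4]=1
(0, 5): arr[0]=16 > arr[5]=4
(1, 2): arr[1]=11 > arr[2]=5
(1, 4): arr[1]=11 > arr[4]=1
(1, 5): arr[1]=11 > arr[5]=4
(2, 4): arr[2]=5 > arr[4]=1
(2, 5): arr[2]=5 > arr[5]=4
(3, 4): arr[3]=11 > arr[4]=1
(3, 5): arr[3]=11 > arr[5]=4

Total inversions: 12

The array has 12 inversion(s): (0,1), (0,2), (0,3), (0,4), (0,5), (1,2), (1,4), (1,5), (2,4), (2,5), (3,4), (3,5). Each pair (i,j) satisfies i < j and arr[i] > arr[j].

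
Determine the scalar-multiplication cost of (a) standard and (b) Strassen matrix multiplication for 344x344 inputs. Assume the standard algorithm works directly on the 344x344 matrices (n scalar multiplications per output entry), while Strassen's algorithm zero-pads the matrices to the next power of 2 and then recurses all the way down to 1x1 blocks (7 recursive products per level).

Matrix multiplication for 344x344 matrices:

Strassen's algorithm requires power-of-2 dimensions. Pad 344x344 to 512x512 (next power of 2).

Standard algorithm: 344^3 = 40707584 multiplications
Strassen's algorithm: 7^(log2(512)) = 7^9 = 40353607 multiplications
Savings: 40707584 - 40353607 = 353977 multiplications

Standard: 40707584 multiplications (344^3). Strassen: 40353607 multiplications (7^9, after padding to 512x512). Strassen reduces 8 recursive multiplications to 7 at each level.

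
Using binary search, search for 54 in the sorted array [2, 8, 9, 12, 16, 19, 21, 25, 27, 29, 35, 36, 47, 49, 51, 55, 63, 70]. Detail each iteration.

Binary search for 54 in [2, 8, 9, 12, 16, 19, 21, 25, 27, 29, 35, 36, 47, 49, 51, 55, 63, 70]:

lo=0, hi=17, mid=8, arr[mid]=27 -> 27 < 54, search right half
lo=9, hi=17, mid=13, arr[mid]=49 -> 49 < 54, search right half
lo=14, hi=17, mid=15, arr[mid]=55 -> 55 > 54, search left half
lo=14, hi=14, mid=14, arr[mid]=51 -> 51 < 54, search right half
lo=15 > hi=14, target 54 not found

Binary search determines that 54 is not in the array after 4 comparisons. The search space was exhausted without finding the target.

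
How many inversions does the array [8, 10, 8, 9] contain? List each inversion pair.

Finding inversions in [8, 10, 8, 9]:

(1, 2): arr[1]=10 > arr[2]=8
(1, 3): arr[1]=10 > arr[3]=9

Total inversions: 2

The array has 2 inversion(s): (1,2), (1,3). Each pair (i,j) satisfies i < j and arr[i] > arr[j].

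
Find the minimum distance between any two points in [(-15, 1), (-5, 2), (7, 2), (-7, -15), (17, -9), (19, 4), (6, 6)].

Computing all pairwise distances among 7 points:

d((-15, 1), (-5, 2)) = 10.0499
d((-15, 1), (7, 2)) = 22.0227
d((-15, 1), (-7, -15)) = 17.8885
d((-15, 1), (17, -9)) = 33.5261
d((-15, 1), (19, 4)) = 34.1321
d((-15, 1), (6, 6)) = 21.587
d((-5, 2), (7, 2)) = 12.0
d((-5, 2), (-7, -15)) = 17.1172
d((-5, 2), (17, -9)) = 24.5967
d((-5, 2), (19, 4)) = 24.0832
d((-5, 2), (6, 6)) = 11.7047
d((7, 2), (-7, -15)) = 22.0227
d((7, 2), (17, -9)) = 14.8661
d((7, 2), (19, 4)) = 12.1655
d((7, 2), (6, 6)) = 4.1231 <-- minimum
d((-7, -15), (17, -9)) = 24.7386
d((-7, -15), (19, 4)) = 32.2025
d((-7, -15), (6, 6)) = 24.6982
d((17, -9), (19, 4)) = 13.1529
d((17, -9), (6, 6)) = 18.6011
d((19, 4), (6, 6)) = 13.1529

Closest pair: (7, 2) and (6, 6) with distance 4.1231

The closest pair is (7, 2) and (6, 6) with Euclidean distance 4.1231. For 7 points, brute-force pairwise comparison is shown above. For large n, the divide-and-conquer algorithm (sort by x, recurse on halves, check the dividing strip) achieves O(n log n).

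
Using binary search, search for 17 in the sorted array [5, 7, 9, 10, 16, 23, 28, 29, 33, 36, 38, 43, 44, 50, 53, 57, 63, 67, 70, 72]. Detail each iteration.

Binary search for 17 in [5, 7, 9, 10, 16, 23, 28, 29, 33, 36, 38, 43, 44, 50, 53, 57, 63, 67, 70, 72]:

lo=0, hi=19, mid=9, arr[mid]=36 -> 36 > 17, search left half
lo=0, hi=8, mid=4, arr[mid]=16 -> 16 < 17, search right half
lo=5, hi=8, mid=6, arr[mid]=28 -> 28 > 17, search left half
lo=5, hi=5, mid=5, arr[mid]=23 -> 23 > 17, search left half
lo=5 > hi=4, target 17 not found

Binary search determines that 17 is not in the array after 4 comparisons. The search space was exhausted without finding the target.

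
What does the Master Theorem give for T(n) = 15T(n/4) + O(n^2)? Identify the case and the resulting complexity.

Master Theorem for T(n) = 15T(n/4) + O(n^2):

a = 15, b = 4, c = 2
log_b(a) = log_4(15) = 1.9534

Case 3: c = 2 > log_4(15) = 1.9534
T(n) = O(n^2) = O(n^2)

For T(n) = 15T(n/4) + O(n^2): log_4(15) = 1.9534. This is Case 3 of the Master Theorem (c > log_b(a), work dominated by root), giving O(n^2).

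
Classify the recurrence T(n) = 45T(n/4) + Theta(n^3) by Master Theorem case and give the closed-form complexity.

Master Theorem for T(n) = 45T(n/4) + O(n^3):

a = 45, b = 4, c = 3
log_b(a) = log_4(45) = 2.7459

Case 3: c = 3 > log_4(45) = 2.7459
T(n) = O(n^3) = O(n^3)

For T(n) = 45T(n/4) + O(n^3): log_4(45) = 2.7459. This is Case 3 of the Master Theorem (c > log_b(a), work dominated by root), giving O(n^3).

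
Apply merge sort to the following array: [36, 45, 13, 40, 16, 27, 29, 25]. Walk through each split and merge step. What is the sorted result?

Merge sort trace:

Split: [36, 45, 13, 40, 16, 27, 29, 25] -> [36, 45, 13, 40] and [16, 27, 29, 25]
  Split: [36, 45, 13, 40] -> [36, 45] and [13, 40]
    Split: [36, 45] -> [36] and [45]
    Merge: [36] + [45] -> [36, 45]
    Split: [13, 40] -> [13] and [40]
    Merge: [13] + [40] -> [13, 40]
  Merge: [36, 45] + [13, 40] -> [13, 36, 40, 45]
  Split: [16, 27, 29, 25] -> [16, 27] and [29, 25]
    Split: [16, 27] -> [16] and [27]
    Merge: [16] + [27] -> [16, 27]
    Split: [29, 25] -> [29] and [25]
    Merge: [29] + [25] -> [25, 29]
  Merge: [16, 27] + [25, 29] -> [16, 25, 27, 29]
Merge: [13, 36, 40, 45] + [16, 25, 27, 29] -> [13, 16, 25, 27, 29, 36, 40, 45]

Final sorted array: [13, 16, 25, 27, 29, 36, 40, 45]

The merge sort proceeds by recursively splitting the array and merging sorted halves.
After all merges, the sorted array is [13, 16, 25, 27, 29, 36, 40, 45].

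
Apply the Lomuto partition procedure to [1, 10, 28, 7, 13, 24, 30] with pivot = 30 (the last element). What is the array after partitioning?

Lomuto partition with pivot = 30:

Initial array: [1, 10, 28, 7, 13, 24, 30]

arr[0]=1 <= 30: swap with position 0, array becomes [1, 10, 28, 7, 13, 24, 30]
arr[1]=10 <= 30: swap with position 1, array becomes [1, 10, 28, 7, 13, 24, 30]
arr[2]=28 <= 30: swap with position 2, array becomes [1, 10, 28, 7, 13, 24, 30]
arr[3]=7 <= 30: swap with position 3, array becomes [1, 10, 28, 7, 13, 24, 30]
arr[4]=13 <= 30: swap with position 4, array becomes [1, 10, 28, 7, 13, 24, 30]
arr[5]=24 <= 30: swap with position 5, array becomes [1, 10, 28, 7, 13, 24, 30]

Place pivot at position 6: [1, 10, 28, 7, 13, 24, 30]
Pivot position: 6

After partitioning with pivot 30, the array becomes [1, 10, 28, 7, 13, 24, 30]. The pivot is placed at index 6. All elements to the left of the pivot are <= 30, and all elements to the right are > 30.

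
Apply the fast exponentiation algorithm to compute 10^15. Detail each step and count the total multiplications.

Computing 10^15 by squaring (build up from 10^1; each line after the first costs one multiplication):

10^1 = 10
10^2 = (10^1)^2 = 10^2 = 100
10^3 = 10 * 10^2 = 10 * 100 = 1000
10^6 = (10^3)^2 = 1000^2 = 1000000
10^7 = 10 * 10^6 = 10 * 1000000 = 10000000
10^14 = (10^7)^2 = 10000000^2 = 100000000000000
10^15 = 10 * 10^14 = 10 * 100000000000000 = 1000000000000000

Result: 1000000000000000
Multiplications needed: 6 (6 lines after 10^1)

10^15 = 1000000000000000. Using exponentiation by squaring, this requires 6 multiplications. The key idea: if the exponent is even, square the half-power; if odd, multiply by the base once.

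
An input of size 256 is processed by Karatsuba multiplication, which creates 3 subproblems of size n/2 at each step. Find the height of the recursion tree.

For divide and conquer with division factor 2:

Problem sizes at each level:
Level 0: 256
Level 1: 128
Level 2: 64
Level 3: 32
Level 4: 16
Level 5: 8
Level 6: 4
Level 7: 2
Level 8: 1

The root is level 0 and the size-1 base case is level 8 (the tree spans levels 0 through 8, i.e. 9 levels counting the root), so the depth is the number of divisions: log_2(256) = 8

The recursion tree depth is log_2(256) = 8. At each level, the problem size is divided by 2, so it takes 8 divisions to reduce to a base case of size 1. The algorithm makes 3 recursive calls at each level.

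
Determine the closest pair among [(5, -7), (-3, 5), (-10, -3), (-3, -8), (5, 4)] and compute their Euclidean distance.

Computing all pairwise distances among 5 points:

d((5, -7), (-3, 5)) = 14.4222
d((5, -7), (-10, -3)) = 15.5242
d((5, -7), (-3, -8)) = 8.0623 <-- minimum
d((5, -7), (5, 4)) = 11.0
d((-3, 5), (-10, -3)) = 10.6301
d((-3, 5), (-3, -8)) = 13.0
d((-3, 5), (5, 4)) = 8.0623 <-- minimum
d((-10, -3), (-3, -8)) = 8.6023
d((-10, -3), (5, 4)) = 16.5529
d((-3, -8), (5, 4)) = 14.4222

Minimum distance: 8.0623 (tie among 2 pairs: (5, -7) and (-3, -8); (-3, 5) and (5, 4))

The minimum Euclidean distance is 8.0623. There is a tie: 2 pairs achieve this minimum — (5, -7) and (-3, -8); (-3, 5) and (5, 4). Any of these is a valid closest pair. For 5 points, brute-force pairwise comparison is shown above. For large n, the divide-and-conquer algorithm (sort by x, recurse on halves, check the dividing strip) achieves O(n log n).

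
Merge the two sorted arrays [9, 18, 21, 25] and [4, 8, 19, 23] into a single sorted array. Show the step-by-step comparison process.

Merging process:

Compare 9 vs 4: take 4 from right. Merged: [4]
Compare 9 vs 8: take 8 from right. Merged: [4, 8]
Compare 9 vs 19: take 9 from left. Merged: [4, 8, 9]
Compare 18 vs 19: take 18 from left. Merged: [4, 8, 9, 18]
Compare 21 vs 19: take 19 from right. Merged: [4, 8, 9, 18, 19]
Compare 21 vs 23: take 21 from left. Merged: [4, 8, 9, 18, 19, 21]
Compare 25 vs 23: take 23 from right. Merged: [4, 8, 9, 18, 19, 21, 23]
Append remaining from left: [25]. Merged: [4, 8, 9, 18, 19, 21, 23, 25]

Final merged array: [4, 8, 9, 18, 19, 21, 23, 25]
Total comparisons: 7

The merged array is [4, 8, 9, 18, 19, 21, 23, 25], requiring 7 comparisons. The merge step runs in O(n) time where n is the total number of elements.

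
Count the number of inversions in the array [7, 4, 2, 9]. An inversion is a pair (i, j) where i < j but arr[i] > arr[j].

Finding inversions in [7, 4, 2, 9]:

(0, 1): arr[0]=7 > arr[1]=4
(0, 2): arr[0]=7 > arr[2]=2
(1, 2): arr[1]=4 > arr[2]=2

Total inversions: 3

The array has 3 inversion(s): (0,1), (0,2), (1,2). Each pair (i,j) satisfies i < j and arr[i] > arr[j].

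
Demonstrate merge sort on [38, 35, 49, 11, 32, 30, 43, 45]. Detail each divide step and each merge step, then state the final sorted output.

Merge sort trace:

Split: [38, 35, 49, 11, 32, 30, 43, 45] -> [38, 35, 49, 11] and [32, 30, 43, 45]
  Split: [38, 35, 49, 11] -> [38, 35] and [49, 11]
    Split: [38, 35] -> [38] and [35]
    Merge: [38] + [35] -> [35, 38]
    Split: [49, 11] -> [49] and [11]
    Merge: [49] + [11] -> [11, 49]
  Merge: [35, 38] + [11, 49] -> [11, 35, 38, 49]
  Split: [32, 30, 43, 45] -> [32, 30] and [43, 45]
    Split: [32, 30] -> [32] and [30]
    Merge: [32] + [30] -> [30, 32]
    Split: [43, 45] -> [43] and [45]
    Merge: [43] + [45] -> [43, 45]
  Merge: [30, 32] + [43, 45] -> [30, 32, 43, 45]
Merge: [11, 35, 38, 49] + [30, 32, 43, 45] -> [11, 30, 32, 35, 38, 43, 45, 49]

Final sorted array: [11, 30, 32, 35, 38, 43, 45, 49]

The merge sort proceeds by recursively splitting the array and merging sorted halves.
After all merges, the sorted array is [11, 30, 32, 35, 38, 43, 45, 49].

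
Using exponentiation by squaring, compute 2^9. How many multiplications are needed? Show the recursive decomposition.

Computing 2^9 by squaring (build up from 2^1; each line after the first costs one multiplication):

2^1 = 2
2^2 = (2^1)^2 = 2^2 = 4
2^4 = (2^2)^2 = 4^2 = 16
2^8 = (2^4)^2 = 16^2 = 256
2^9 = 2 * 2^8 = 2 * 256 = 512

Result: 512
Multiplications needed: 4 (4 lines after 2^1)

2^9 = 512. Using exponentiation by squaring, this requires 4 multiplications. The key idea: if the exponent is even, square the half-power; if odd, multiply by the base once.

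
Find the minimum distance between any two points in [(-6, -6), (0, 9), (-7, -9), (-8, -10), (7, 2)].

Computing all pairwise distances among 5 points:

d((-6, -6), (0, 9)) = 16.1555
d((-6, -6), (-7, -9)) = 3.1623
d((-6, -6), (-8, -10)) = 4.4721
d((-6, -6), (7, 2)) = 15.2643
d((0, 9), (-7, -9)) = 19.3132
d((0, 9), (-8, -10)) = 20.6155
d((0, 9), (7, 2)) = 9.8995
d((-7, -9), (-8, -10)) = 1.4142 <-- minimum
d((-7, -9), (7, 2)) = 17.8045
d((-8, -10), (7, 2)) = 19.2094

Closest pair: (-7, -9) and (-8, -10) with distance 1.4142

The closest pair is (-7, -9) and (-8, -10) with Euclidean distance 1.4142. For 5 points, brute-force pairwise comparison is shown above. For large n, the divide-and-conquer algorithm (sort by x, recurse on halves, check the dividing strip) achieves O(n log n).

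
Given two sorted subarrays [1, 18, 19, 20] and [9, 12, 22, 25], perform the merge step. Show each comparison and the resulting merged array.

Merging process:

Compare 1 vs 9: take 1 from left. Merged: [1]
Compare 18 vs 9: take 9 from right. Merged: [1, 9]
Compare 18 vs 12: take 12 from right. Merged: [1, 9, 12]
Compare 18 vs 22: take 18 from left. Merged: [1, 9, 12, 18]
Compare 19 vs 22: take 19 from left. Merged: [1, 9, 12, 18, 19]
Compare 20 vs 22: take 20 from left. Merged: [1, 9, 12, 18, 19, 20]
Append remaining from right: [22, 25]. Merged: [1, 9, 12, 18, 19, 20, 22, 25]

Final merged array: [1, 9, 12, 18, 19, 20, 22, 25]
Total comparisons: 6

The merged array is [1, 9, 12, 18, 19, 20, 22, 25], requiring 6 comparisons. The merge step runs in O(n) time where n is the total number of elements.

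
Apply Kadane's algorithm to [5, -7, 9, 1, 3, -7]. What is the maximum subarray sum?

Using Kadane's algorithm on [5, -7, 9, 1, 3, -7]:

Scanning through the array:
Position 1 (value -7): max_ending_here = -2, max_so_far = 5
Position 2 (value 9): max_ending_here = 9, max_so_far = 9
Position 3 (value 1): max_ending_here = 10, max_so_far = 10
Position 4 (value 3): max_ending_here = 13, max_so_far = 13
Position 5 (value -7): max_ending_here = 6, max_so_far = 13

Maximum subarray: [9, 1, 3]
Maximum sum: 13

The maximum subarray is [9, 1, 3] with sum 13. This subarray runs from index 2 to index 4.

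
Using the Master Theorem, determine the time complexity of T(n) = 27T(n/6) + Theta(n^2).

Master Theorem for T(n) = 27T(n/6) + O(n^2):

a = 27, b = 6, c = 2
log_b(a) = log_6(27) = 1.8394

Case 3: c = 2 > log_6(27) = 1.8394
T(n) = O(n^2) = O(n^2)

For T(n) = 27T(n/6) + O(n^2): log_6(27) = 1.8394. This is Case 3 of the Master Theorem (c > log_b(a), work dominated by root), giving O(n^2).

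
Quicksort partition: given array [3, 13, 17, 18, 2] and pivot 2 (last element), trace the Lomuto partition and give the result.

Lomuto partition with pivot = 2:

Initial array: [3, 13, 17, 18, 2]

arr[0]=3 > 2: no swap
arr[1]=13 > 2: no swap
arr[2]=17 > 2: no swap
arr[3]=18 > 2: no swap

Place pivot at position 0: [2, 13, 17, 18, 3]
Pivot position: 0

After partitioning with pivot 2, the array becomes [2, 13, 17, 18, 3]. The pivot is placed at index 0. All elements to the left of the pivot are <= 2, and all elements to the right are > 2.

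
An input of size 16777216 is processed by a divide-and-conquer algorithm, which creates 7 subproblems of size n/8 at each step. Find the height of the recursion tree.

For divide and conquer with division factor 8:

Problem sizes at each level:
Level 0: 16777216
Level 1: 2097152
Level 2: 262144
Level 3: 32768
Level 4: 4096
Level 5: 512
Level 6: 64
Level 7: 8
Level 8: 1

The root is level 0 and the size-1 base case is level 8 (the tree spans levels 0 through 8, i.e. 9 levels counting the root), so the depth is the number of divisions: log_8(16777216) = 8

The recursion tree depth is log_8(16777216) = 8. At each level, the problem size is divided by 8, so it takes 8 divisions to reduce to a base case of size 1. The algorithm makes 7 recursive calls at each level.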